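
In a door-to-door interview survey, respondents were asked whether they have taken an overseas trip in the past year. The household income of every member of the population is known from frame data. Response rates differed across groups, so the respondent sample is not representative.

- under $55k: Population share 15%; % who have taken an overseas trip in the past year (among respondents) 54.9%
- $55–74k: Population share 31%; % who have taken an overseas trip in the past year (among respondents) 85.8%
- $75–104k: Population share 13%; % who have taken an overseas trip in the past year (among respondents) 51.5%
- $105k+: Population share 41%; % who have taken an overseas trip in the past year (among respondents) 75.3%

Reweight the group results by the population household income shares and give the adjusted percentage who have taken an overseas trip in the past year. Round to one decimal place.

Post-stratification weights by population share, not respondent share:
  under $55k: 0.15 × 54.9 = 8.235
  $55–74k: 0.31 × 85.8 = 26.598
  $75–104k: 0.13 × 51.5 = 6.695
  $105k+: 0.41 × 75.3 = 30.873
Post-stratified estimate = 72.401 → 72.4%.

72.4%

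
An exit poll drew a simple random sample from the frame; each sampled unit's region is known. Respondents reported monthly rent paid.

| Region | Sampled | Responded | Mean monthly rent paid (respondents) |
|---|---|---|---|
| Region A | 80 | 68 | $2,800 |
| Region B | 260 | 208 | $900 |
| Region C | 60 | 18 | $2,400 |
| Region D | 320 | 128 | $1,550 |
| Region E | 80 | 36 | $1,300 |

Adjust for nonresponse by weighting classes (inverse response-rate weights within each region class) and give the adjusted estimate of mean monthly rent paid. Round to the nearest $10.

$1,500

Response rates by class: Region A 68/80 = 85%, Region B 208/260 = 80%, Region C 18/60 = 30%, Region D 128/320 = 40%, Region E 36/80 = 45%.
Inverse-response-rate weighting restores each class to its sampled count, so class totals weight by n_sampled:
  Region A: 80 × 2800 = 224,000
  Region B: 260 × 900 = 234,000
  Region C: 60 × 2400 = 144,000
  Region D: 320 × 1550 = 496,000
  Region E: 80 × 1300 = 104,000
Adjusted estimate = 1,202,000 / 800 = 1502.5 → $1,500.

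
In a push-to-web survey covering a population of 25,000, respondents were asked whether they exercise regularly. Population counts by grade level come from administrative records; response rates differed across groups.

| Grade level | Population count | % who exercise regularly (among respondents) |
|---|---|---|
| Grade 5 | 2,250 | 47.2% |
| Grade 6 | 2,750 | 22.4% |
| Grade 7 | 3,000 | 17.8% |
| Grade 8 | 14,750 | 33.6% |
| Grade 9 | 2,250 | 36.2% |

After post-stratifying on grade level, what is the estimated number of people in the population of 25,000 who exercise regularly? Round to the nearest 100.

8,000

Each cell contributes its population count × the respondent rate:
  Grade 5: 2,250 × 47.2% = 1062
  Grade 6: 2,750 × 22.4% = 616
  Grade 7: 3,000 × 17.8% = 534
  Grade 8: 14,750 × 33.6% = 4956
  Grade 9: 2,250 × 36.2% = 814.5
Estimated total = 7982.5 → 8,000.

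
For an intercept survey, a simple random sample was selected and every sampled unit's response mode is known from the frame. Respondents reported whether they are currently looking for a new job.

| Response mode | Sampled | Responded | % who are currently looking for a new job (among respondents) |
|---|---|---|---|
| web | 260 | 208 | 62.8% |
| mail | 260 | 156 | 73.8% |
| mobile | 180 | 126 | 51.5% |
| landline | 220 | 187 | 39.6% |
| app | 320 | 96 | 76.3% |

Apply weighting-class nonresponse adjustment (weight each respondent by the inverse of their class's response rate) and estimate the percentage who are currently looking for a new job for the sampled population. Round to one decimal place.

62.8%

Response rates by class: web 208/260 = 80%, mail 156/260 = 60%, mobile 126/180 = 70%, landline 187/220 = 85%, app 96/320 = 30%.
Each respondent's weight = sampled/responded in their class; summing within a class gives n_sampled, so:
  web: 260 × 62.8 = 16,328
  mail: 260 × 73.8 = 19,188
  mobile: 180 × 51.5 = 9270
  landline: 220 × 39.6 = 8712
  app: 320 × 76.3 = 24,416
Adjusted estimate = 77,914 / 1,240 = 62.8339 → 62.8%.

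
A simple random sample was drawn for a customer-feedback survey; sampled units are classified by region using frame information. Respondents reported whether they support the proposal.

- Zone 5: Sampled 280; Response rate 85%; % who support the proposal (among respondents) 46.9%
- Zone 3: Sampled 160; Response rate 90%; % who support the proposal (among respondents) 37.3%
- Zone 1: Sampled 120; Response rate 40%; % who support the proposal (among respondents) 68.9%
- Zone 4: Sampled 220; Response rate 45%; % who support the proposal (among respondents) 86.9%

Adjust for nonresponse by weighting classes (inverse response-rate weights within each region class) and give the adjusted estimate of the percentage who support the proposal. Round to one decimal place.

59.6%

With weight = n_sampled/n_responded per class, the weighted class total is n_sampled:
  Zone 5: 280 × 46.9 = 13,132
  Zone 3: 160 × 37.3 = 5968
  Zone 1: 120 × 68.9 = 8268
  Zone 4: 220 × 86.9 = 19,118
Adjusted estimate = 46,486 / 780 = 59.5974 → 59.6%.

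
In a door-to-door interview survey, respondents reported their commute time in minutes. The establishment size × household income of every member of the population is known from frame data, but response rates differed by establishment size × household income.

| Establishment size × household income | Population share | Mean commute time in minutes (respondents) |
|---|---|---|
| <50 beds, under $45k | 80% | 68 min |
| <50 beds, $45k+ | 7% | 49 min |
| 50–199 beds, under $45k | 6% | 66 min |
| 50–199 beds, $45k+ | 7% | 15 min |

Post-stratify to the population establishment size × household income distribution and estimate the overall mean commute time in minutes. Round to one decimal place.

62.8

Reweight to the known establishment size × household income distribution:
  <50 beds, under $45k: 0.8 × 68 = 54.4
  <50 beds, $45k+: 0.07 × 49 = 3.43
  50–199 beds, under $45k: 0.06 × 66 = 3.96
  50–199 beds, $45k+: 0.07 × 15 = 1.05
Post-stratified estimate = 62.84 → 62.8.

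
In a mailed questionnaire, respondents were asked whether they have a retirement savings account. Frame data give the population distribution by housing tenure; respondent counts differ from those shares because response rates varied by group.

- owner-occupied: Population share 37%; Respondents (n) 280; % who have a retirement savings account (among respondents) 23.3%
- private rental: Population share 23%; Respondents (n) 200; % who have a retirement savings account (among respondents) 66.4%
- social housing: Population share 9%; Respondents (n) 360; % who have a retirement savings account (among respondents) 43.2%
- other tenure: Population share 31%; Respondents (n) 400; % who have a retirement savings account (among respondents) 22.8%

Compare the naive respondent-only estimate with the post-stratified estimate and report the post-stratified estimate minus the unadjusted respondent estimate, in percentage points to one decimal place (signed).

Unadjusted (pooled respondent) estimate weights by respondent counts:
  (280/1240)×23.3 + (200/1240)×66.4 + (360/1240)×43.2 + (400/1240)×22.8 = 35.8677%
Post-stratified estimate weights by population shares:
  0.37×23.3 + 0.23×66.4 + 0.09×43.2 + 0.31×22.8 = 34.849%
Difference = 34.849 − 35.8677 = -1.0187 pp.

-1.0 percentage points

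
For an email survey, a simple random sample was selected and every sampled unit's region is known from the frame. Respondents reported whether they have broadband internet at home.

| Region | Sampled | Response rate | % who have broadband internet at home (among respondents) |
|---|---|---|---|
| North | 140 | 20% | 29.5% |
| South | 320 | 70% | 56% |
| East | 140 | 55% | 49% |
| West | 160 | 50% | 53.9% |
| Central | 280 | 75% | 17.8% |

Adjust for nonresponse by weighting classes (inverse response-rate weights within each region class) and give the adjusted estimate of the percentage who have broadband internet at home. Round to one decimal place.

Each respondent's weight = sampled/responded in their class; summing within a class gives n_sampled, so:
  North: 140 × 29.5 = 4130
  South: 320 × 56 = 17,920
  East: 140 × 49 = 6860
  West: 160 × 53.9 = 8624
  Central: 280 × 17.8 = 4984
Adjusted estimate = 42,518 / 1,040 = 40.8827 → 40.9%.

40.9%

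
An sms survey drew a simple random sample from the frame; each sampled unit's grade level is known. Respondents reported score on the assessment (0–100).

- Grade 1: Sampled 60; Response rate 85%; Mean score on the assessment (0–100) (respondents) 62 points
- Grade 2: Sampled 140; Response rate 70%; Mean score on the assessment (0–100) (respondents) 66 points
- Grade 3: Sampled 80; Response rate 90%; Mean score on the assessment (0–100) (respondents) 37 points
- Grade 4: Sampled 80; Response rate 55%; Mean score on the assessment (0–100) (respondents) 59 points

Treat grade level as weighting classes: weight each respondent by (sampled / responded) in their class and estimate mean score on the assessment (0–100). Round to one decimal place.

With weight = n_sampled/n_responded per class, the weighted class total is n_sampled:
  Grade 1: 60 × 62 = 3720
  Grade 2: 140 × 66 = 9240
  Grade 3: 80 × 37 = 2960
  Grade 4: 80 × 59 = 4720
Adjusted estimate = 20,640 / 360 = 57.3333 → 57.3.

57.3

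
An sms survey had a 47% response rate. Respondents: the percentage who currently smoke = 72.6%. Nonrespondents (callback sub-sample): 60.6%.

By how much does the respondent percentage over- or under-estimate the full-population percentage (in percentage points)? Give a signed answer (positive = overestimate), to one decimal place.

+6.4 percentage points

Nonresponse fraction = 1 − 0.47 = 0.53.
Bias = (nonresponse fraction) × (respondent percentage − nonrespondent percentage)
     = 0.53 × (72.6 − 60.6) = 0.53 × 12 = 6.36.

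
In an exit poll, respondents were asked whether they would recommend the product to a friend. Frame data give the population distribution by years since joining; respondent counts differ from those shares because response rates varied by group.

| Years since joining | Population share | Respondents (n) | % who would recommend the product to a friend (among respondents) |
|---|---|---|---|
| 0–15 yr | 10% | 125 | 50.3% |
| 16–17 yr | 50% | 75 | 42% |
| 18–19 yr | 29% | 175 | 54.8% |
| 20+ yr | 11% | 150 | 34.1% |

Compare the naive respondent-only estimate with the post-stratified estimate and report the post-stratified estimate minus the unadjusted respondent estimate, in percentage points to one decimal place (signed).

Without adjustment, the pooled respondent share is:
  (125/525)×50.3 + (75/525)×42 + (175/525)×54.8 + (150/525)×34.1 = 45.9857%
Post-stratifying to population shares instead:
  0.1×50.3 + 0.5×42 + 0.29×54.8 + 0.11×34.1 = 45.673%
Difference = 45.673 − 45.9857 = -0.3127 pp.

-0.3 percentage points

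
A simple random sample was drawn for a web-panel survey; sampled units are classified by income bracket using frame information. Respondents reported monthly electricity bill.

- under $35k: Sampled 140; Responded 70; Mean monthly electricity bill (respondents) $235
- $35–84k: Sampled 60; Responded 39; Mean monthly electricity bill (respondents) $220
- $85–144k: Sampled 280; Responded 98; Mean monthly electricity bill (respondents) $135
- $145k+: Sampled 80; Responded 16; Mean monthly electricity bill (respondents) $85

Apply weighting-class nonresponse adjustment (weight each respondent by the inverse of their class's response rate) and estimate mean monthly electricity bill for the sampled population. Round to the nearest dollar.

$162

Response rates by class: under $35k 70/140 = 50%, $35–84k 39/60 = 65%, $85–144k 98/280 = 35%, $145k+ 16/80 = 20%.
Each respondent's weight = sampled/responded in their class; summing within a class gives n_sampled, so:
  under $35k: 140 × 235 = 32,900
  $35–84k: 60 × 220 = 13,200
  $85–144k: 280 × 135 = 37,800
  $145k+: 80 × 85 = 6800
Adjusted estimate = 90,700 / 560 = 161.964 → $162.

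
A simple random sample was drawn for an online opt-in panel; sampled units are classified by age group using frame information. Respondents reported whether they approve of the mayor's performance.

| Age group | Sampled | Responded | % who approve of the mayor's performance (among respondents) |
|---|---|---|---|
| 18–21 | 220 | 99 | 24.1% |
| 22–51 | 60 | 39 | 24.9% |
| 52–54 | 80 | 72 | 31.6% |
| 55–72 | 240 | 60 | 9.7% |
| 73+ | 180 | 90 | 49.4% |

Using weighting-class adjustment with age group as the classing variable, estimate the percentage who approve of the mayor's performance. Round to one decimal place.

26.3%

Response rates by class: 18–21 99/220 = 45%, 22–51 39/60 = 65%, 52–54 72/80 = 90%, 55–72 60/240 = 25%, 73+ 90/180 = 50%.
Inverse-response-rate weighting restores each class to its sampled count, so class totals weight by n_sampled:
  18–21: 220 × 24.1 = 5302
  22–51: 60 × 24.9 = 1494
  52–54: 80 × 31.6 = 2528
  55–72: 240 × 9.7 = 2328
  73+: 180 × 49.4 = 8892
Adjusted estimate = 20,544 / 780 = 26.3385 → 26.3%.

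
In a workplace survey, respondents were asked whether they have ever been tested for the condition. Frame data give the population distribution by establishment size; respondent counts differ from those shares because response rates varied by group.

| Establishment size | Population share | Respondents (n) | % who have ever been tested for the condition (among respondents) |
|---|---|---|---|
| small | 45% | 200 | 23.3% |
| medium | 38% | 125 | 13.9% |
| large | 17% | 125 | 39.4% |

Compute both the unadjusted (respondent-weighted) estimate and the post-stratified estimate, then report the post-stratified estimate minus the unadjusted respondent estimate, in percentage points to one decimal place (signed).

-2.7 percentage points

Without adjustment, the pooled respondent share is:
  (200/450)×23.3 + (125/450)×13.9 + (125/450)×39.4 = 25.1611%
Post-stratified estimate weights by population shares:
  0.45×23.3 + 0.38×13.9 + 0.17×39.4 = 22.465%
Difference = 22.465 − 25.1611 = -2.6961 pp.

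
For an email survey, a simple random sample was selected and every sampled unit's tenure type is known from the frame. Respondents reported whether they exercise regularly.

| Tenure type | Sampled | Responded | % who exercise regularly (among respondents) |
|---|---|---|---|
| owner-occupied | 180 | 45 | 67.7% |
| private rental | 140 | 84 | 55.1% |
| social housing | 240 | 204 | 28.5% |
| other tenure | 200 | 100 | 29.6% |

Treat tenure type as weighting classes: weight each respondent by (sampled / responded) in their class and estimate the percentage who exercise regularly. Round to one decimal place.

Response rates by class: owner-occupied 45/180 = 25%, private rental 84/140 = 60%, social housing 204/240 = 85%, other tenure 100/200 = 50%.
Inverse-response-rate weighting restores each class to its sampled count, so class totals weight by n_sampled:
  owner-occupied: 180 × 67.7 = 12,186
  private rental: 140 × 55.1 = 7714
  social housing: 240 × 28.5 = 6840
  other tenure: 200 × 29.6 = 5920
Adjusted estimate = 32,660 / 760 = 42.9737 → 43.0%.

43.0%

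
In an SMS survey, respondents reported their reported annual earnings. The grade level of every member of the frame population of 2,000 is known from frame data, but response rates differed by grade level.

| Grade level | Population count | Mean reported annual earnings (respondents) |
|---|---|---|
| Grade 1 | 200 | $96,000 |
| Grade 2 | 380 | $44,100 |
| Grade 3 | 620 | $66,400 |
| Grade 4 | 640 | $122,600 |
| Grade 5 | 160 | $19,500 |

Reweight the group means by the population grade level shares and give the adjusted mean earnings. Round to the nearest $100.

$79,400

Reweight to the known grade level distribution:
  Grade 1: (200/2,000) × 96,000 = 9600
  Grade 2: (380/2,000) × 44,100 = 8379
  Grade 3: (620/2,000) × 66,400 = 20,584
  Grade 4: (640/2,000) × 122,600 = 39,232
  Grade 5: (160/2,000) × 19,500 = 1560
Post-stratified estimate = 79,355 → $79,400.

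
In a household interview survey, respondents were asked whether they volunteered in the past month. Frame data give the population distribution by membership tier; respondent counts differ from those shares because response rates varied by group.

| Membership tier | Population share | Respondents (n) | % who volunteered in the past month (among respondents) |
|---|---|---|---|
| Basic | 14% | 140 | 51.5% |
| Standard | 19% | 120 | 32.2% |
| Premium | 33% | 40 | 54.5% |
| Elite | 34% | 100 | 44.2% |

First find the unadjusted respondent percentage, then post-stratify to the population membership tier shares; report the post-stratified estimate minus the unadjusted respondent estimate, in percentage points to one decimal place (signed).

Naive respondent-only estimate (weights = respondent counts):
  (140/400)×51.5 + (120/400)×32.2 + (40/400)×54.5 + (100/400)×44.2 = 44.185%
Reweighting by population membership tier shares:
  0.14×51.5 + 0.19×32.2 + 0.33×54.5 + 0.34×44.2 = 46.341%
Difference = 46.341 − 44.185 = 2.156 pp.

+2.2 percentage points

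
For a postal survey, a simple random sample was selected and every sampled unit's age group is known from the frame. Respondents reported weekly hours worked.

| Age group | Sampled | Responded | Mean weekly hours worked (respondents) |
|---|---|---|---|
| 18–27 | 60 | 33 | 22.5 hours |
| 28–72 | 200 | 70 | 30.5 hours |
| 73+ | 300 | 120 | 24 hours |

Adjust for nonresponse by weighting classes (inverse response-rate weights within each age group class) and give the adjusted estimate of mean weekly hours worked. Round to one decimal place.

Response rates by class: 18–27 33/60 = 55%, 28–72 70/200 = 35%, 73+ 120/300 = 40%.
Weighting each respondent by the inverse class response rate inflates each class back to its sampled size, so the class weight is n_sampled:
  18–27: 60 × 22.5 = 1350
  28–72: 200 × 30.5 = 6100
  73+: 300 × 24 = 7200
Adjusted estimate = 14,650 / 560 = 26.1607 → 26.2.

26.2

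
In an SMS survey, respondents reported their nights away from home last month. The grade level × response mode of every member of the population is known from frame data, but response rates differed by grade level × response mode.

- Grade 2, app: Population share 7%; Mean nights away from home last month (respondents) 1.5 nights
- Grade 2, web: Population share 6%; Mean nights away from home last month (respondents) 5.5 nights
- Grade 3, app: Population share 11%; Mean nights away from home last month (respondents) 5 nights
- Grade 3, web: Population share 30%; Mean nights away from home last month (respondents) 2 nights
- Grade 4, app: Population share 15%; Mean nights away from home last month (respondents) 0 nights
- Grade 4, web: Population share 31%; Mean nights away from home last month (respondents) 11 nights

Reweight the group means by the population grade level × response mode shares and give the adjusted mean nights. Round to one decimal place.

Each cell contributes population-share × respondent value:
  Grade 2, app: 0.07 × 1.5 = 0.105
  Grade 2, web: 0.06 × 5.5 = 0.33
  Grade 3, app: 0.11 × 5 = 0.55
  Grade 3, web: 0.3 × 2 = 0.6
  Grade 4, app: 0.15 × 0 = 0
  Grade 4, web: 0.31 × 11 = 3.41
Post-stratified estimate = 4.995 → 5.0.

5.0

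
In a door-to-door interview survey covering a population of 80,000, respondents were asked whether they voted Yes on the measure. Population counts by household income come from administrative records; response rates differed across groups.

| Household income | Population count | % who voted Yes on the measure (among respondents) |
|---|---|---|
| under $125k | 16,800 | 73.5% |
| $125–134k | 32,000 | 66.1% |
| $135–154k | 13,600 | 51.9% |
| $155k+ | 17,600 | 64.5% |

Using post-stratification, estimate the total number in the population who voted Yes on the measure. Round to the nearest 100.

Estimated count per cell = population count × respondent percentage:
  under $125k: 16,800 × 73.5% = 12,348
  $125–134k: 32,000 × 66.1% = 21,152
  $135–154k: 13,600 × 51.9% = 7058.4
  $155k+: 17,600 × 64.5% = 11,352
Estimated total = 51910.4 → 51,900.

51,900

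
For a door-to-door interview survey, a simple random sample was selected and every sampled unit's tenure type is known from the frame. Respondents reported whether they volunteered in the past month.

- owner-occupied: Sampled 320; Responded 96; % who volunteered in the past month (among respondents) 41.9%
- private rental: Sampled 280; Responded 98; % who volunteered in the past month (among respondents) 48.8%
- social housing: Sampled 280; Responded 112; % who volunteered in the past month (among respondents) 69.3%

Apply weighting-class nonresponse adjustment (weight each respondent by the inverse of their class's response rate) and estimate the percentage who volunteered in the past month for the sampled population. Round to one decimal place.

52.8%

Class response rates: owner-occupied 96/320 = 30%, private rental 98/280 = 35%, social housing 112/280 = 40%.
With weight = n_sampled/n_responded per class, the weighted class total is n_sampled:
  owner-occupied: 320 × 41.9 = 13,408
  private rental: 280 × 48.8 = 13,664
  social housing: 280 × 69.3 = 19,404
Adjusted estimate = 46,476 / 880 = 52.8136 → 52.8%.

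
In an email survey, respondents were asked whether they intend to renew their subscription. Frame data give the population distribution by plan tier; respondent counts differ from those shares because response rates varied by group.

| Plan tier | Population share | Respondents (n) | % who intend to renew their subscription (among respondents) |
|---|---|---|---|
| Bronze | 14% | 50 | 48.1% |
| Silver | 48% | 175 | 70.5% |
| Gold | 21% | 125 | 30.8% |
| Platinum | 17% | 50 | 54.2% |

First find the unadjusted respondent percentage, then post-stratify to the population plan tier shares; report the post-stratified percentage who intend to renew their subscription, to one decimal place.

56.3%

Naive respondent-only estimate (weights = respondent counts):
  (50/400)×48.1 + (175/400)×70.5 + (125/400)×30.8 + (50/400)×54.2 = 53.2563%
Post-stratified estimate weights by population shares:
  0.14×48.1 + 0.48×70.5 + 0.21×30.8 + 0.17×54.2 = 56.256%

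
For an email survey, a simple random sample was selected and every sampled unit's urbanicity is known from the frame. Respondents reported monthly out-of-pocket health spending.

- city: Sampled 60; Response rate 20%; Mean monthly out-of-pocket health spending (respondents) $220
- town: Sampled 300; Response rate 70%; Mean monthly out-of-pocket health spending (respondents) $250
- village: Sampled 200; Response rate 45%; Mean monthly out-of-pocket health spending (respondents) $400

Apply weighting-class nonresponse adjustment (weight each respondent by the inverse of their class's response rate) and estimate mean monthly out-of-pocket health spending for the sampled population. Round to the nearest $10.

$300

Each respondent's weight = sampled/responded in their class; summing within a class gives n_sampled, so:
  city: 60 × 220 = 13,200
  town: 300 × 250 = 75,000
  village: 200 × 400 = 80,000
Adjusted estimate = 168,200 / 560 = 300.357 → $300.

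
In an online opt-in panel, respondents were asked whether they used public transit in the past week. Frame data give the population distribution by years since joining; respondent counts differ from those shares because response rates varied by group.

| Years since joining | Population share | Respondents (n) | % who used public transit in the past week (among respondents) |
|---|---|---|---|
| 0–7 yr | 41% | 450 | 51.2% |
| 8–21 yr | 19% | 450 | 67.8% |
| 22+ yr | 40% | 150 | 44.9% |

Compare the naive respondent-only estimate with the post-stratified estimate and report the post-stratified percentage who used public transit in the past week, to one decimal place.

Without adjustment, the pooled respondent share is:
  (450/1050)×51.2 + (450/1050)×67.8 + (150/1050)×44.9 = 57.4143%
Reweighting by population years since joining shares:
  0.41×51.2 + 0.19×67.8 + 0.4×44.9 = 51.834%

51.8%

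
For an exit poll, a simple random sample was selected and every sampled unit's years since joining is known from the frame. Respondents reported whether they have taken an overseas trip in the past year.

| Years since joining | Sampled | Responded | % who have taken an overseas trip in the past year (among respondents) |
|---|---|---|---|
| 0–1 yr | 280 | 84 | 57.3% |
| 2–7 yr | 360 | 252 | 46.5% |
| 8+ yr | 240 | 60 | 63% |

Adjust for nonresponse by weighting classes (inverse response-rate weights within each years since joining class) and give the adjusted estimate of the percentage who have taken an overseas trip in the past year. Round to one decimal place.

Response rates by class: 0–1 yr 84/280 = 30%, 2–7 yr 252/360 = 70%, 8+ yr 60/240 = 25%.
Each respondent's weight = sampled/responded in their class; summing within a class gives n_sampled, so:
  0–1 yr: 280 × 57.3 = 16,044
  2–7 yr: 360 × 46.5 = 16,740
  8+ yr: 240 × 63 = 15,120
Adjusted estimate = 47,904 / 880 = 54.4364 → 54.4%.

54.4%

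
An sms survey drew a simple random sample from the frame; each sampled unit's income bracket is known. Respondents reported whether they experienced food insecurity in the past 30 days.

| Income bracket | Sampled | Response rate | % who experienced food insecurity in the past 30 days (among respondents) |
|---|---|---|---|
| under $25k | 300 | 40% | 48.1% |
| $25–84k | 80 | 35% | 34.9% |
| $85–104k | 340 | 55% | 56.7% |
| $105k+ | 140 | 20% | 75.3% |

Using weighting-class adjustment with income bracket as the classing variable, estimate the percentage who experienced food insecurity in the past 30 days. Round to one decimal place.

Weighting each respondent by the inverse class response rate inflates each class back to its sampled size, so the class weight is n_sampled:
  under $25k: 300 × 48.1 = 14,430
  $25–84k: 80 × 34.9 = 2792
  $85–104k: 340 × 56.7 = 19,278
  $105k+: 140 × 75.3 = 10,542
Adjusted estimate = 47,042 / 860 = 54.7 → 54.7%.

54.7%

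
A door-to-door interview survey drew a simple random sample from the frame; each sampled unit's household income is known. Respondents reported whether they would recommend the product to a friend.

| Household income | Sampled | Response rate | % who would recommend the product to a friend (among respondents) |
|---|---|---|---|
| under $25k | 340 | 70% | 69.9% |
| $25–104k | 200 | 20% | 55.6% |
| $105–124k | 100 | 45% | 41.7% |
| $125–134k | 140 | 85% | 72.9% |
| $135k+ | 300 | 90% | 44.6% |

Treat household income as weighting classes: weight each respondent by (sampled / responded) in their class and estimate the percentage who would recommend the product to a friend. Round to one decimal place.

With weight = n_sampled/n_responded per class, the weighted class total is n_sampled:
  under $25k: 340 × 69.9 = 23766
  $25–104k: 200 × 55.6 = 11,120
  $105–124k: 100 × 41.7 = 4170
  $125–134k: 140 × 72.9 = 10,206
  $135k+: 300 × 44.6 = 13,380
Adjusted estimate = 62,642 / 1,080 = 58.0019 → 58.0%.

58.0%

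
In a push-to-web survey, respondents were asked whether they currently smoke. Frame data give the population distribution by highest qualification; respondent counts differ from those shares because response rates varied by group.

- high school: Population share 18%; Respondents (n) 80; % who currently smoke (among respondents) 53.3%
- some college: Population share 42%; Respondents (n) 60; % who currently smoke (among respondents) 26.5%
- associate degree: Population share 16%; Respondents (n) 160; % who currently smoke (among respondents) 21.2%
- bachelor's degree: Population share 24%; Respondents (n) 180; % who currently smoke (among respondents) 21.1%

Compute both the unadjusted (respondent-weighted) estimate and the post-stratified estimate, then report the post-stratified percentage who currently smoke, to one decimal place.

29.2%

Unadjusted (pooled respondent) estimate weights by respondent counts:
  (80/480)×53.3 + (60/480)×26.5 + (160/480)×21.2 + (180/480)×21.1 = 27.175%
Post-stratified estimate weights by population shares:
  0.18×53.3 + 0.42×26.5 + 0.16×21.2 + 0.24×21.1 = 29.18%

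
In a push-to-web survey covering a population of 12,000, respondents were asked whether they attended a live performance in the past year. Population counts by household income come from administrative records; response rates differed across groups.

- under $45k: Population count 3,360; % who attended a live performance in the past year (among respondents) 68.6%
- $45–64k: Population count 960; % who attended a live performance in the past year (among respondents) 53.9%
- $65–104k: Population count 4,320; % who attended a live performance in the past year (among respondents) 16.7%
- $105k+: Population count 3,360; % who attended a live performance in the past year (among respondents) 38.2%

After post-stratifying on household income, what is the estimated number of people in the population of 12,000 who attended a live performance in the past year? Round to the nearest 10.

Estimated count per cell = population count × respondent percentage:
  under $45k: 3,360 × 68.6% = 2304.96
  $45–64k: 960 × 53.9% = 517.44
  $65–104k: 4,320 × 16.7% = 721.44
  $105k+: 3,360 × 38.2% = 1283.52
Estimated total = 4827.36 → 4,830.

4,830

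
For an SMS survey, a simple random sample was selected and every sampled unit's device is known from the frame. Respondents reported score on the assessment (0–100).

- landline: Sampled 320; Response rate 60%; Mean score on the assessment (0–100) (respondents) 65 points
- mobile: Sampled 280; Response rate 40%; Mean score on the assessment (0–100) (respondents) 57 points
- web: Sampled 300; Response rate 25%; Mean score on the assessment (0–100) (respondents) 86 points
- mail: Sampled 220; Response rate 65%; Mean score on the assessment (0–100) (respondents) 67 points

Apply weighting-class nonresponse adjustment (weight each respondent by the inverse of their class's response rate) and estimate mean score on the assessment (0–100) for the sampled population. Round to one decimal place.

69.0

Each respondent's weight = sampled/responded in their class; summing within a class gives n_sampled, so:
  landline: 320 × 65 = 20,800
  mobile: 280 × 57 = 15,960
  web: 300 × 86 = 25,800
  mail: 220 × 67 = 14,740
Adjusted estimate = 77,300 / 1,120 = 69.0179 → 69.0.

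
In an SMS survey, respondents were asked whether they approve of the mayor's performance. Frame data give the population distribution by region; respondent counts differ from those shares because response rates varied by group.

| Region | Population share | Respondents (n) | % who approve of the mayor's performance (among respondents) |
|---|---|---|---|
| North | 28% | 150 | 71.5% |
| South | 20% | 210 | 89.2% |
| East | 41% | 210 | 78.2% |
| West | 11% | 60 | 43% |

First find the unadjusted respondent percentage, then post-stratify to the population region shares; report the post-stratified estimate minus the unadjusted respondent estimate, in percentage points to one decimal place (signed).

-2.3 percentage points

Naive respondent-only estimate (weights = respondent counts):
  (150/630)×71.5 + (210/630)×89.2 + (210/630)×78.2 + (60/630)×43 = 76.919%
Post-stratifying to population shares instead:
  0.28×71.5 + 0.2×89.2 + 0.41×78.2 + 0.11×43 = 74.652%
Difference = 74.652 − 76.919 = -2.267 pp.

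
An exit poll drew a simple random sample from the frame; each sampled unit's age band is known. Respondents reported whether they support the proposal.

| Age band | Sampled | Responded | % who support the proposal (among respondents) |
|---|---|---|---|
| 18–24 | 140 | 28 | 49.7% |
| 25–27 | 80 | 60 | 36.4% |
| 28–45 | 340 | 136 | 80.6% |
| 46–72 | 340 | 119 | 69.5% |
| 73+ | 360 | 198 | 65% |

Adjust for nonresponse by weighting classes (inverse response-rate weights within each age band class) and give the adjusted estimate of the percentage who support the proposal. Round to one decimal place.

Class response rates: 18–24 28/140 = 20%, 25–27 60/80 = 75%, 28–45 136/340 = 40%, 46–72 119/340 = 35%, 73+ 198/360 = 55%.
Weighting each respondent by the inverse class response rate inflates each class back to its sampled size, so the class weight is n_sampled:
  18–24: 140 × 49.7 = 6958
  25–27: 80 × 36.4 = 2912
  28–45: 340 × 80.6 = 27404
  46–72: 340 × 69.5 = 23,630
  73+: 360 × 65 = 23,400
Adjusted estimate = 84,304 / 1,260 = 66.9079 → 66.9%.

66.9%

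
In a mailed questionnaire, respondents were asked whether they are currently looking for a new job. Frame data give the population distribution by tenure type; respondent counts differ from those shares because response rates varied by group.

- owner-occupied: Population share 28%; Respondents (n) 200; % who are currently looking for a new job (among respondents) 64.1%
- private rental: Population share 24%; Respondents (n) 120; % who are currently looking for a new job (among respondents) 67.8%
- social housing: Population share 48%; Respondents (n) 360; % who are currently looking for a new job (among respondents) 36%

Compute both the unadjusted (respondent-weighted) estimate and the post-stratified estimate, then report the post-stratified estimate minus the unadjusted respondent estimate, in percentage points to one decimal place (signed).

+1.6 percentage points

Naive respondent-only estimate (weights = respondent counts):
  (200/680)×64.1 + (120/680)×67.8 + (360/680)×36 = 49.8765%
Post-stratified estimate weights by population shares:
  0.28×64.1 + 0.24×67.8 + 0.48×36 = 51.5%
Difference = 51.5 − 49.8765 = 1.6235 pp.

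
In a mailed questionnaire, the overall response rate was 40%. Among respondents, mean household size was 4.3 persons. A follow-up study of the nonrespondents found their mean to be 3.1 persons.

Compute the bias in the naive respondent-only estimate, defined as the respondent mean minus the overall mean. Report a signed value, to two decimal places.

+0.72

Nonresponse fraction = 1 − 0.4 = 0.6.
Bias = (nonresponse fraction) × (respondent mean − nonrespondent mean)
     = 0.6 × (4.3 − 3.1) = 0.6 × 1.2 = 0.72.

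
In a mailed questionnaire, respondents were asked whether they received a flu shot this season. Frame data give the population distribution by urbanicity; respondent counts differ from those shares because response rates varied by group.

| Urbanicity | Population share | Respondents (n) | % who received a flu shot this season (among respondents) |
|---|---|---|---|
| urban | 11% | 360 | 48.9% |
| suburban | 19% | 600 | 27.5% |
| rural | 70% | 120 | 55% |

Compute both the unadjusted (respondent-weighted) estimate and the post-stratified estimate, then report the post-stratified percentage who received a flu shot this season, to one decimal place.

Naive respondent-only estimate (weights = respondent counts):
  (360/1080)×48.9 + (600/1080)×27.5 + (120/1080)×55 = 37.6889%
Post-stratified estimate weights by population shares:
  0.11×48.9 + 0.19×27.5 + 0.7×55 = 49.104%

49.1%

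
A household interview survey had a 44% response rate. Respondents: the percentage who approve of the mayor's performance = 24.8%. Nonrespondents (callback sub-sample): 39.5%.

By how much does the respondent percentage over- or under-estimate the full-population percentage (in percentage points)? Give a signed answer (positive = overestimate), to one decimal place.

-8.2 percentage points

Nonresponse fraction = 1 − 0.44 = 0.56.
Bias = (nonresponse fraction) × (respondent percentage − nonrespondent percentage)
     = 0.56 × (24.8 − 39.5) = 0.56 × -14.7 = -8.232.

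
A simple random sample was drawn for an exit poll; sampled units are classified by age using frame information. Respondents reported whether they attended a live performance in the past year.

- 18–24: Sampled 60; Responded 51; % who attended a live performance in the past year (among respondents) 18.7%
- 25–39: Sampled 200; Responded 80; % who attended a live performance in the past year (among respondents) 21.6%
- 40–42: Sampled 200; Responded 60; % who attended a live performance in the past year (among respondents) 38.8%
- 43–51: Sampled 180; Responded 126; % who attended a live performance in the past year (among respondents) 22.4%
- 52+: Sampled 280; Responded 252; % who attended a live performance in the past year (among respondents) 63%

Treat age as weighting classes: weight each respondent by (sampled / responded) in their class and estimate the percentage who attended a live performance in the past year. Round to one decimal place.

Response rates by class: 18–24 51/60 = 85%, 25–39 80/200 = 40%, 40–42 60/200 = 30%, 43–51 126/180 = 70%, 52+ 252/280 = 90%.
Weighting each respondent by the inverse class response rate inflates each class back to its sampled size, so the class weight is n_sampled:
  18–24: 60 × 18.7 = 1122
  25–39: 200 × 21.6 = 4320
  40–42: 200 × 38.8 = 7760
  43–51: 180 × 22.4 = 4032
  52+: 280 × 63 = 17,640
Adjusted estimate = 34,874 / 920 = 37.9065 → 37.9%.

37.9%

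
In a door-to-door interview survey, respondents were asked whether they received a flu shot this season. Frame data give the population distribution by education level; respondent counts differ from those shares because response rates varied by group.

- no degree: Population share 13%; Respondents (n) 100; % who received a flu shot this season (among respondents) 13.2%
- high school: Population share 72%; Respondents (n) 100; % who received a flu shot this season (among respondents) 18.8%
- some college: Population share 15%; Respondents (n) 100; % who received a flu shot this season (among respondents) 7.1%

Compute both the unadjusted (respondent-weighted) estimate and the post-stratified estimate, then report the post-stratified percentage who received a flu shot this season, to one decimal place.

Naive respondent-only estimate (weights = respondent counts):
  (100/300)×13.2 + (100/300)×18.8 + (100/300)×7.1 = 13.0333%
Post-stratified estimate weights by population shares:
  0.13×13.2 + 0.72×18.8 + 0.15×7.1 = 16.317%

16.3%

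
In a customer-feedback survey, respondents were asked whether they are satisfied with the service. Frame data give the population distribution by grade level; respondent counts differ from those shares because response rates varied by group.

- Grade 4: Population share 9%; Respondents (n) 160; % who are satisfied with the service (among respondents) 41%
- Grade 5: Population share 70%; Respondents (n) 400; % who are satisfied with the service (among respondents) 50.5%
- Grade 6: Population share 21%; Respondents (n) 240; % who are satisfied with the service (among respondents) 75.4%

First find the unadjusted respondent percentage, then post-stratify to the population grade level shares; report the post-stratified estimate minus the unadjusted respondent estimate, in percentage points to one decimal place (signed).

-1.2 percentage points

Unadjusted (pooled respondent) estimate weights by respondent counts:
  (160/800)×41 + (400/800)×50.5 + (240/800)×75.4 = 56.07%
Post-stratified estimate weights by population shares:
  0.09×41 + 0.7×50.5 + 0.21×75.4 = 54.874%
Difference = 54.874 − 56.07 = -1.196 pp.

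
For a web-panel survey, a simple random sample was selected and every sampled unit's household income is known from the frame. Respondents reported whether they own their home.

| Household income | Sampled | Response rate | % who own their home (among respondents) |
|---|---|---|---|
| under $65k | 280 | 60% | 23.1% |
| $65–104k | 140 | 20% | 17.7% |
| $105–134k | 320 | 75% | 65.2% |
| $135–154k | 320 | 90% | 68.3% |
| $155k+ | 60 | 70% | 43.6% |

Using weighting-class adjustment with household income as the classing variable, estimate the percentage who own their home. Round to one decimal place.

48.5%

Each respondent's weight = sampled/responded in their class; summing within a class gives n_sampled, so:
  under $65k: 280 × 23.1 = 6468
  $65–104k: 140 × 17.7 = 2478
  $105–134k: 320 × 65.2 = 20,864
  $135–154k: 320 × 68.3 = 21,856
  $155k+: 60 × 43.6 = 2616
Adjusted estimate = 54,282 / 1,120 = 48.4661 → 48.5%.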